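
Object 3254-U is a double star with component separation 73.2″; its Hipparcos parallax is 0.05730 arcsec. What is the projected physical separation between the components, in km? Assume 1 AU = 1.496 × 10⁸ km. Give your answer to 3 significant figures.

d = 1/p = 1/0.05730″ = 17.452 pc.
At distance d (pc), an angle of θ arcsec spans θ·d AU: s = 73.2 × 17.452 = 1277.5 AU.
= 1277.5 × 1.496 × 10⁸ km = 1.9111 × 10^11 km.

1.91 × 10^11 km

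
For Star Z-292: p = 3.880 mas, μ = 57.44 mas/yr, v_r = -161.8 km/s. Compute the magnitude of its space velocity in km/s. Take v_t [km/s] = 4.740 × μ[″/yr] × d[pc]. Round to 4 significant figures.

d = 1/p = 1/0.003880″ = 257.73 pc.
μ = 57.44 mas/yr = 0.05744 ″/yr.
v_t = 4.740 μ d = 4.740 × 0.05744 × 257.73 = 70.171 km/s.
v = √(v_r² + v_t²) = √((-161.8)² + 70.171²) = √31103.2 = 176.36 km/s.

176.4 km/s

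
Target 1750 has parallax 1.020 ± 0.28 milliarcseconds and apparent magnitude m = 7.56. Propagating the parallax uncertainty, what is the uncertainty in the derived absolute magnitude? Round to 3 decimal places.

σ_M = 0.596 mag

M = m − 5 log₁₀ d + 5 = m + 5 log₁₀ p + 5, so ∂M/∂p = 5/(p ln 10).
σ_M = (5/ln 10) · (σ_p/p) = 2.1715 × 0.28/1.020 = 2.1715 × 0.27451 = 0.5961.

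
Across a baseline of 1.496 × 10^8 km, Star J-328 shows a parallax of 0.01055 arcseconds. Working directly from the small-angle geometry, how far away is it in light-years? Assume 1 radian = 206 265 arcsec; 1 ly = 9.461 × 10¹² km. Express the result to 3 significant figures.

θ = 0.01055″ = 0.01055/206265 = 5.1148 × 10^-8 rad.
d = B/θ = (1.496 × 10^8) / (5.1148 × 10^-8) = 2.9248 × 10^15 km = (2.9248 × 10^15) / (9.461 × 10^12) ly = 309.14 ly.

309 ly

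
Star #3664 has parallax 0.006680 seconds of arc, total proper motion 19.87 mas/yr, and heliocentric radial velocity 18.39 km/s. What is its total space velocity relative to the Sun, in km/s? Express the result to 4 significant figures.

23.17 km/s

d = 1/p = 1/0.006680″ = 149.7 pc.
μ = 19.87 mas/yr = 0.01987 ″/yr.
v_t = 4.740 μ d = 4.740 × 0.01987 × 149.7 = 14.099 km/s.
v = √(v_r² + v_t²) = √(18.39² + 14.099²) = √536.974 = 23.173 km/s.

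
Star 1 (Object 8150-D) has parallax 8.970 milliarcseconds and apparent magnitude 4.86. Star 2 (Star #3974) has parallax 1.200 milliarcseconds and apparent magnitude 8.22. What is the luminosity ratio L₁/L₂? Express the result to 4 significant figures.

d₁ = 1/p₁ = 1/0.008970″ = 111.48 pc; d₂ = 1/p₂ = 1/0.001200″ = 833.33 pc.
M₁ = m₁ − 5 log₁₀ d₁ + 5 = 4.86 − 10.2360 + 5 = -0.3760.
M₂ = 8.22 − 14.6041 + 5 = -1.3841.
L₁/L₂ = 10^(0.4(M₂ − M₁)) = 10^(0.4 × (-1.0081)) = 10^(-0.40324) = 0.39515.

L₁/L₂ = 0.3952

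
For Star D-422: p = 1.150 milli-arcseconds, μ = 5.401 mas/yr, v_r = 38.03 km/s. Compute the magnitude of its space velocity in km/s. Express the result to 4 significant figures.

44.07 km/s

d = 1/p = 1/0.001150″ = 869.57 pc.
μ = 5.401 mas/yr = 0.005401 ″/yr.
v_t = 4.740 μ d = 4.740 × 0.005401 × 869.57 = 22.262 km/s.
v = √(v_r² + v_t²) = √(38.03² + 22.262²) = √1941.88 = 44.067 km/s.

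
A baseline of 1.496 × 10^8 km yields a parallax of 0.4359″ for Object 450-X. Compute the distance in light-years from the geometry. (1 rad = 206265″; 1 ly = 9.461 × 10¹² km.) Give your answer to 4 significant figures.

θ = 0.4359″ = 0.4359/206265 = 2.1133 × 10^-6 rad.
d = B/θ = (1.496 × 10^8) / (2.1133 × 10^-6) = 7.0790 × 10^13 km = (7.0790 × 10^13) / (9.461 × 10^12) ly = 7.4823 ly.

7.482 ly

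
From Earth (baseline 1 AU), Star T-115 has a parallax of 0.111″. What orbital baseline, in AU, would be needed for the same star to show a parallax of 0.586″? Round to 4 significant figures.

Parallax scales linearly with baseline: p ∝ B, so B = p_target / p_Earth × 1 AU.
B = 0.586 / 0.111 = 5.2793 AU.

5.279 AU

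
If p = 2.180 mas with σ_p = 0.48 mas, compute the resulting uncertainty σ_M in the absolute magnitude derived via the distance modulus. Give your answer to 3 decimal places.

M = m − 5 log₁₀ d + 5 = m + 5 log₁₀ p + 5, so ∂M/∂p = 5/(p ln 10).
σ_M = (5/ln 10) · (σ_p/p) = 2.1715 × 0.48/2.180 = 2.1715 × 0.22018 = 0.47812.

σ_M = 0.478 mag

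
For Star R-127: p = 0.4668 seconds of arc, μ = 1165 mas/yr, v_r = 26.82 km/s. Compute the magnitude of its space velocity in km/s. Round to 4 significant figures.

29.31 km/s

d = 1/p = 1/0.4668″ = 2.1422 pc.
μ = 1165 mas/yr = 1.165 ″/yr.
v_t = 4.740 μ d = 4.740 × 1.165 × 2.1422 = 11.829 km/s.
v = √(v_r² + v_t²) = √(26.82² + 11.829²) = √859.238 = 29.313 km/s.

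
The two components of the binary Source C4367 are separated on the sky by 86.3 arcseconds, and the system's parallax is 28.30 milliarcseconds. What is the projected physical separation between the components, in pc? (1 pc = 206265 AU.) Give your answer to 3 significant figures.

0.0148 pc

d = 1/p = 1/0.02830″ = 35.336 pc.
At distance d (pc), an angle of θ arcsec spans θ·d AU: s = 86.3 × 35.336 = 3049.5 AU.
= 3049.5 / 206265 = 0.014784 pc.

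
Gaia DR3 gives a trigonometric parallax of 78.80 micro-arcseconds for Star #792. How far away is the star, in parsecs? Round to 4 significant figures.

12690 pc

p = 78.80 micro-arcseconds = 0.00007880 arcsec.
d = 1/p = 1/0.00007880 = 12690 pc.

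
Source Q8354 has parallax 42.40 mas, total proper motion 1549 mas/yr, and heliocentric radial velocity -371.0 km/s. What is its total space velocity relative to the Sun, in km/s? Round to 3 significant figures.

d = 1/p = 1/0.04240″ = 23.585 pc.
μ = 1549 mas/yr = 1.549 ″/yr.
v_t = 4.740 μ d = 4.740 × 1.549 × 23.585 = 173.17 km/s.
v = √(v_r² + v_t²) = √((-371.0)² + 173.17²) = √167629 = 409.43 km/s.

409 km/s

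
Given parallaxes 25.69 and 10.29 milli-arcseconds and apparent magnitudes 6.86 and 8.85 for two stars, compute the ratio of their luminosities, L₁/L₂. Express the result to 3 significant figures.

d₁ = 1/p₁ = 1/0.02569″ = 38.926 pc; d₂ = 1/p₂ = 1/0.01029″ = 97.182 pc.
M₁ = m₁ − 5 log₁₀ d₁ + 5 = 6.86 − 7.9512 + 5 = 3.9088.
M₂ = 8.85 − 9.9379 + 5 = 3.9121.
L₁/L₂ = 10^(0.4(M₂ − M₁)) = 10^(0.4 × 0.0033) = 10^0.00132 = 1.003.

L₁/L₂ = 1.00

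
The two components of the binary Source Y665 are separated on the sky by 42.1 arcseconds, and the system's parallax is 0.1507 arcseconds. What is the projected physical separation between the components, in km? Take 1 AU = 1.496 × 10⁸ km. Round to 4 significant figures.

d = 1/p = 1/0.1507″ = 6.6357 pc.
At distance d (pc), an angle of θ arcsec spans θ·d AU: s = 42.1 × 6.6357 = 279.36 AU.
= 279.36 × 1.496 × 10⁸ km = 4.1792 × 10^10 km.

4.179 × 10^10 km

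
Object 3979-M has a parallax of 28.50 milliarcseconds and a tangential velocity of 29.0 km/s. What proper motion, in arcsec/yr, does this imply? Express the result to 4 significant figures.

d = 1/p = 1/0.02850″ = 35.088 pc.
μ = v_t / (4.74 d) = 29.0 / (4.74 × 35.088) = 29.0 / 166.32 = 0.17436 ″/yr.

0.1744 arcsec/yr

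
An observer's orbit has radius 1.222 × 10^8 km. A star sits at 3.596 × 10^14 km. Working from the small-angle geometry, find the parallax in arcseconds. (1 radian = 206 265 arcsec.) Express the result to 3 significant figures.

θ ≈ B/d = (1.222 × 10^8) / (3.596 × 10^14) = 3.3982 × 10^-7 rad.
In arcseconds: 3.3982 × 10^-7 × 206265 = 0.070093″.

0.0701 arcsec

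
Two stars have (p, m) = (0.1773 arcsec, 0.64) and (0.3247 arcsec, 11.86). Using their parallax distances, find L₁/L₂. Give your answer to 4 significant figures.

d₁ = 1/p₁ = 1/0.1773″ = 5.6402 pc; d₂ = 1/p₂ = 1/0.3247″ = 3.0798 pc.
M₁ = m₁ − 5 log₁₀ d₁ + 5 = 0.64 − 3.7565 + 5 = 1.8835.
M₂ = 11.86 − 2.4426 + 5 = 14.4174.
L₁/L₂ = 10^(0.4(M₂ − M₁)) = 10^(0.4 × 12.5339) = 10^5.01356 = 1.0317 × 10^5.

L₁/L₂ = 103200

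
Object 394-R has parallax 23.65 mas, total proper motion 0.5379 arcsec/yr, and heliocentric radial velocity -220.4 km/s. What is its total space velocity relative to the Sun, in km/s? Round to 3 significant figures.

d = 1/p = 1/0.02365″ = 42.283 pc.
v_t = 4.740 μ d = 4.740 × 0.5379 × 42.283 = 107.81 km/s.
v = √(v_r² + v_t²) = √((-220.4)² + 107.81²) = √60199.2 = 245.36 km/s.

245 km/s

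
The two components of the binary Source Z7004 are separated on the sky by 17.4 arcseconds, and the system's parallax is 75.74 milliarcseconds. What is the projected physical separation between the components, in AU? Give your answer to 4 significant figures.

d = 1/p = 1/0.07574″ = 13.203 pc.
At distance d (pc), an angle of θ arcsec spans θ·d AU: s = 17.4 × 13.203 = 229.73 AU.

229.7 AU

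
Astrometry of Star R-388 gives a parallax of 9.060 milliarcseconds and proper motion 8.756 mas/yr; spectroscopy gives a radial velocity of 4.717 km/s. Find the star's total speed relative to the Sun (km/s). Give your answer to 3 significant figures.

d = 1/p = 1/0.009060″ = 110.38 pc.
μ = 8.756 mas/yr = 0.008756 ″/yr.
v_t = 4.740 μ d = 4.740 × 0.008756 × 110.38 = 4.5811 km/s.
v = √(v_r² + v_t²) = √(4.717² + 4.5811²) = √43.2366 = 6.5755 km/s.

6.58 km/s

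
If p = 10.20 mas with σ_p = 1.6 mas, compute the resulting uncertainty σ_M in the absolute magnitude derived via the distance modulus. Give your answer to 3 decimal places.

M = m − 5 log₁₀ d + 5 = m + 5 log₁₀ p + 5, so ∂M/∂p = 5/(p ln 10).
σ_M = (5/ln 10) · (σ_p/p) = 2.1715 × 1.6/10.20 = 2.1715 × 0.15686 = 0.34062.

σ_M = 0.341 mag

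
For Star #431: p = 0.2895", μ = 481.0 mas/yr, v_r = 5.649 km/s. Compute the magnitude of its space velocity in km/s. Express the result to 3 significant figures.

d = 1/p = 1/0.2895″ = 3.4542 pc.
μ = 481.0 mas/yr = 0.4810 ″/yr.
v_t = 4.740 μ d = 4.740 × 0.4810 × 3.4542 = 7.8754 km/s.
v = √(v_r² + v_t²) = √(5.649² + 7.8754²) = √93.9331 = 9.6919 km/s.

9.69 km/s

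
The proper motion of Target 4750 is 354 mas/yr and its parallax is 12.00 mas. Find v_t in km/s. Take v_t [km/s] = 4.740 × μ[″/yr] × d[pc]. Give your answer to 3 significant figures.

d = 1/p = 1/0.01200″ = 83.333 pc.
μ = 354 mas/yr = 0.354 ″/yr.
v_t = 4.74 × μ × d = 4.74 × 0.354 × 83.333 = 139.83 km/s.

140 km/s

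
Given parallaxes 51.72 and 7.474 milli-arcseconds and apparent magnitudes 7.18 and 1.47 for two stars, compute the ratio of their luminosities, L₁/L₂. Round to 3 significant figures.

d₁ = 1/p₁ = 1/0.05172″ = 19.335 pc; d₂ = 1/p₂ = 1/0.007474″ = 133.8 pc.
M₁ = m₁ − 5 log₁₀ d₁ + 5 = 7.18 − 6.4317 + 5 = 5.7483.
M₂ = 1.47 − 10.6323 + 5 = -4.1623.
L₁/L₂ = 10^(0.4(M₂ − M₁)) = 10^(0.4 × (-9.9106)) = 10^(-3.96424) = 0.00010858.

L₁/L₂ = 0.000109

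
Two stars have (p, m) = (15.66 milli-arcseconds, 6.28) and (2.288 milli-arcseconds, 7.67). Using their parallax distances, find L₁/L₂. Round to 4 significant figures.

L₁/L₂ = 0.07679

d₁ = 1/p₁ = 1/0.01566″ = 63.857 pc; d₂ = 1/p₂ = 1/0.002288″ = 437.06 pc.
M₁ = m₁ − 5 log₁₀ d₁ + 5 = 6.28 − 9.0260 + 5 = 2.2540.
M₂ = 7.67 − 13.2027 + 5 = -0.5327.
L₁/L₂ = 10^(0.4(M₂ − M₁)) = 10^(0.4 × (-2.7867)) = 10^(-1.11468) = 0.076793.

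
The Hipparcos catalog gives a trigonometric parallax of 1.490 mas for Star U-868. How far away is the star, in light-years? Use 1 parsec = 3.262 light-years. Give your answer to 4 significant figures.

2189 light years

p = 1.490 mas = 0.001490 arcsec.
d = 1/p = 1/0.001490 = 671.14 pc.
In light-years: 671.14 × 3.262 = 2189.3 ly.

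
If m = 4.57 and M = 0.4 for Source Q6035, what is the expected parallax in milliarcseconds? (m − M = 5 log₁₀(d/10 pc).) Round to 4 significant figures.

14.66 mas

m − M = 4.57 − 0.4 = 4.17.
d = 10^((m−M)/5 + 1) = 10^1.834 = 68.234 pc.
p = 1/d = 1/68.234 = 0.014655 arcsec = 14.655 mas.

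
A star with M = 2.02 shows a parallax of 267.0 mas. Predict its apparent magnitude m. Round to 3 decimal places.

m = -0.113

d = 1/p = 1/0.2670″ = 3.7453 pc.
m − M = 5 log₁₀ d − 5 = 5 log₁₀(3.7453) − 5 = 2.8674 − 5 = -2.1326.
m = M + (m − M) = 2.02 + (-2.1326) = -0.113.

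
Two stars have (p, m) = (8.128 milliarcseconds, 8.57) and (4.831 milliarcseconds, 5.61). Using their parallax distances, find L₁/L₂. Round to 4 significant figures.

L₁/L₂ = 0.02313

d₁ = 1/p₁ = 1/0.008128″ = 123.03 pc; d₂ = 1/p₂ = 1/0.004831″ = 207 pc.
M₁ = m₁ − 5 log₁₀ d₁ + 5 = 8.57 − 10.4501 + 5 = 3.1199.
M₂ = 5.61 − 11.5799 + 5 = -0.9699.
L₁/L₂ = 10^(0.4(M₂ − M₁)) = 10^(0.4 × (-4.0898)) = 10^(-1.63592) = 0.023125.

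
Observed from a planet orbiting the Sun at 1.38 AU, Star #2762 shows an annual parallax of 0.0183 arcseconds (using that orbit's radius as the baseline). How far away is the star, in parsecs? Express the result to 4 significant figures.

75.41 pc

With baseline B (in AU) and parallax p (in arcsec), d = B/p parsecs.
d = 1.38 / 0.0183 = 75.41 pc.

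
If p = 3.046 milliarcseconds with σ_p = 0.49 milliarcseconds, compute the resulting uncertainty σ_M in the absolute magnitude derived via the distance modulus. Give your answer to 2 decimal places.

M = m − 5 log₁₀ d + 5 = m + 5 log₁₀ p + 5, so ∂M/∂p = 5/(p ln 10).
σ_M = (5/ln 10) · (σ_p/p) = 2.1715 × 0.49/3.046 = 2.1715 × 0.16087 = 0.34933.

σ_M = 0.35 mag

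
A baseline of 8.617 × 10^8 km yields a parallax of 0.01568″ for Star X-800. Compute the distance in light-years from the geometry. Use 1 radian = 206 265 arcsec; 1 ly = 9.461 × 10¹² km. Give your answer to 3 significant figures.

θ = 0.01568″ = 0.01568/206265 = 7.6019 × 10^-8 rad.
d = B/θ = (8.617 × 10^8) / (7.6019 × 10^-8) = 1.1335 × 10^16 km = (1.1335 × 10^16) / (9.461 × 10^12) ly = 1198.1 ly.

1200 ly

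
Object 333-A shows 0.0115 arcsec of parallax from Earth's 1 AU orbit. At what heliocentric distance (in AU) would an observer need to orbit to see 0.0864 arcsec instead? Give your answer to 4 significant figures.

7.513 AU

Parallax scales linearly with baseline: p ∝ B, so B = p_target / p_Earth × 1 AU.
B = 0.0864 / 0.0115 = 7.513 AU.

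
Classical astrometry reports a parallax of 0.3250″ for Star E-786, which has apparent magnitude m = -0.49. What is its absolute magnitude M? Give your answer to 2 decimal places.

M = 2.07

d = 1/p = 1/0.3250″ = 3.0769 pc.
m − M = 5 log₁₀(3.0769) − 5 = 2.4406 − 5 = -2.5594.
M = m − (m − M) = -0.49 − (-2.5594) = 2.07.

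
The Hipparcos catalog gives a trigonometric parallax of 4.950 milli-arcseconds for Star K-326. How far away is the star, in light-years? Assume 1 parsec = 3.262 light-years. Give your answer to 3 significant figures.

659 light years

p = 4.950 milli-arcseconds = 0.004950 arcsec.
d = 1/p = 1/0.004950 = 202.02 pc.
In light-years: 202.02 × 3.262 = 658.99 ly.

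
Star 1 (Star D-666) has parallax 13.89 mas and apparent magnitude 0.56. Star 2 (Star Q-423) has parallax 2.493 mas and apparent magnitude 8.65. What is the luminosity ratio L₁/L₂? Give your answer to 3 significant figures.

L₁/L₂ = 55.5

d₁ = 1/p₁ = 1/0.01389″ = 71.994 pc; d₂ = 1/p₂ = 1/0.002493″ = 401.12 pc.
M₁ = m₁ − 5 log₁₀ d₁ + 5 = 0.56 − 9.2865 + 5 = -3.7265.
M₂ = 8.65 − 13.0164 + 5 = 0.6336.
L₁/L₂ = 10^(0.4(M₂ − M₁)) = 10^(0.4 × 4.3601) = 10^1.74404 = 55.468.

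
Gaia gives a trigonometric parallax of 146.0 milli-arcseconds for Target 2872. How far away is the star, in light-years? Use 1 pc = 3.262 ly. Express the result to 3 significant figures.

p = 146.0 milli-arcseconds = 0.1460 arcsec.
d = 1/p = 1/0.1460 = 6.8493 pc.
In light-years: 6.8493 × 3.262 = 22.342 ly.

22.3 light years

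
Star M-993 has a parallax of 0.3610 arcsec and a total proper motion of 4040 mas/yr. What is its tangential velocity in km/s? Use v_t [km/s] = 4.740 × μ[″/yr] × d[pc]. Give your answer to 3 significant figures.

d = 1/p = 1/0.3610″ = 2.7701 pc.
μ = 4040 mas/yr = 4.04 ″/yr.
v_t = 4.74 × μ × d = 4.74 × 4.04 × 2.7701 = 53.046 km/s.

53.0 km/s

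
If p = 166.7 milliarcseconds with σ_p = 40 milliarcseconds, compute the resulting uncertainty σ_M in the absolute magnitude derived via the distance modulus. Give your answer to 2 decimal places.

M = m − 5 log₁₀ d + 5 = m + 5 log₁₀ p + 5, so ∂M/∂p = 5/(p ln 10).
σ_M = (5/ln 10) · (σ_p/p) = 2.1715 × 40/166.7 = 2.1715 × 0.23995 = 0.52105.

σ_M = 0.52 mag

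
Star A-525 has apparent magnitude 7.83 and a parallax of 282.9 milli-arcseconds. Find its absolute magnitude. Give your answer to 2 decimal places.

M = 10.09

d = 1/p = 1/0.2829″ = 3.5348 pc.
m − M = 5 log₁₀(3.5348) − 5 = 2.7418 − 5 = -2.2582.
M = m − (m − M) = 7.83 − (-2.2582) = 10.09.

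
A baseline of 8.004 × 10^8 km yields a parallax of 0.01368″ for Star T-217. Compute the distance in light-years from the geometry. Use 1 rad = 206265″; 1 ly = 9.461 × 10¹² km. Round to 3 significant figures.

θ = 0.01368″ = 0.01368/206265 = 6.6322 × 10^-8 rad.
d = B/θ = (8.004 × 10^8) / (6.6322 × 10^-8) = 1.2068 × 10^16 km = (1.2068 × 10^16) / (9.461 × 10^12) ly = 1275.6 ly.

1280 ly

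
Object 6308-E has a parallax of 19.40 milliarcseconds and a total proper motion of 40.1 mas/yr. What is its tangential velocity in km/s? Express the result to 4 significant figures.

d = 1/p = 1/0.01940″ = 51.546 pc.
μ = 40.1 mas/yr = 0.0401 ″/yr.
v_t = 4.74 × μ × d = 4.74 × 0.0401 × 51.546 = 9.7976 km/s.

9.798 km/s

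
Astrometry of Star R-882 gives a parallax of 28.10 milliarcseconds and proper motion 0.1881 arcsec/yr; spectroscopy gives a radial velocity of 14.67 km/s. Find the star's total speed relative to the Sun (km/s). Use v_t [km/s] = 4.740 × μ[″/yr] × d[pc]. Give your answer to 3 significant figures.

d = 1/p = 1/0.02810″ = 35.587 pc.
v_t = 4.740 μ d = 4.740 × 0.1881 × 35.587 = 31.729 km/s.
v = √(v_r² + v_t²) = √(14.67² + 31.729²) = √1221.94 = 34.956 km/s.

35.0 km/s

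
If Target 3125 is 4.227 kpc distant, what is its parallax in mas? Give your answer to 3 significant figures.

0.237 mas

d = 4.227 kpc = 4227 pc.
p = 1/d = 1/4227 = 0.00023657 arcsec.
= 0.00023657 × 1000 = 0.23657 mas.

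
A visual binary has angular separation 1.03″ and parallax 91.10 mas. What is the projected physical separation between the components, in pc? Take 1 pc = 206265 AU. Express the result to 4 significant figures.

d = 1/p = 1/0.09110″ = 10.977 pc.
At distance d (pc), an angle of θ arcsec spans θ·d AU: s = 1.03 × 10.977 = 11.306 AU.
= 11.306 / 206265 = 5.4813 × 10^-5 pc.

5.481 × 10^-5 pc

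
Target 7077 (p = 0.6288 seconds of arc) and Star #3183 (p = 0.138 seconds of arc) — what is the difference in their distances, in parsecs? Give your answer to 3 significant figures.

d_A = 1/0.6288″ = 1.5903 pc; d_B = 1/0.1380″ = 7.2464 pc.
|d_B − d_A| = |7.2464 − 1.5903| = 5.6561 pc.

5.66 pc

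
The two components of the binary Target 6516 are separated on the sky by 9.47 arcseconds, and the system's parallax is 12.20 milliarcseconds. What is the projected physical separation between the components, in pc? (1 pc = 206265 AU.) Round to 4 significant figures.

0.003763 pc

d = 1/p = 1/0.01220″ = 81.967 pc.
At distance d (pc), an angle of θ arcsec spans θ·d AU: s = 9.47 × 81.967 = 776.23 AU.
= 776.23 / 206265 = 0.0037633 pc.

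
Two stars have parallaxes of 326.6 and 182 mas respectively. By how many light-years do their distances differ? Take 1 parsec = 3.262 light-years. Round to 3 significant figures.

d_A = 1/0.3266″ = 3.0618 pc; d_B = 1/0.1820″ = 5.4945 pc.
|d_B − d_A| = |5.4945 − 3.0618| = 2.4327 pc = 2.4327 × 3.262 ly = 7.9355 ly.

7.94 ly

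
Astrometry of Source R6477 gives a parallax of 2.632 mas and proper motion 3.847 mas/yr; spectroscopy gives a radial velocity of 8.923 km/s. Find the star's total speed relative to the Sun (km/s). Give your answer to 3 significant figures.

d = 1/p = 1/0.002632″ = 379.94 pc.
μ = 3.847 mas/yr = 0.003847 ″/yr.
v_t = 4.740 μ d = 4.740 × 0.003847 × 379.94 = 6.9281 km/s.
v = √(v_r² + v_t²) = √(8.923² + 6.9281²) = √127.618 = 11.297 km/s.

11.3 km/s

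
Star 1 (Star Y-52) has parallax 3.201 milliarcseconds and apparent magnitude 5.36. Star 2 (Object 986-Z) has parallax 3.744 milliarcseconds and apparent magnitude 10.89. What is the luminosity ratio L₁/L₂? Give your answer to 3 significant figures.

L₁/L₂ = 223

d₁ = 1/p₁ = 1/0.003201″ = 312.4 pc; d₂ = 1/p₂ = 1/0.003744″ = 267.09 pc.
M₁ = m₁ − 5 log₁₀ d₁ + 5 = 5.36 − 12.4736 + 5 = -2.1136.
M₂ = 10.89 − 12.1333 + 5 = 3.7567.
L₁/L₂ = 10^(0.4(M₂ − M₁)) = 10^(0.4 × 5.8703) = 10^2.34812 = 222.91.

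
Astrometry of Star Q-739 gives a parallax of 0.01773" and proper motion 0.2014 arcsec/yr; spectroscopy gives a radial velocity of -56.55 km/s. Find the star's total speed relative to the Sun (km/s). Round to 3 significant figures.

78.1 km/s

d = 1/p = 1/0.01773″ = 56.402 pc.
v_t = 4.740 μ d = 4.740 × 0.2014 × 56.402 = 53.843 km/s.
v = √(v_r² + v_t²) = √((-56.55)² + 53.843²) = √6096.97 = 78.083 km/s.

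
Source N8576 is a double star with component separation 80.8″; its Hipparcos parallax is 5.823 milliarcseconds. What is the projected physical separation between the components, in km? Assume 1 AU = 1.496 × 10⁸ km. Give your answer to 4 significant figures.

2.076 × 10^12 km

d = 1/p = 1/0.005823″ = 171.73 pc.
At distance d (pc), an angle of θ arcsec spans θ·d AU: s = 80.8 × 171.73 = 13876 AU.
= 13876 × 1.496 × 10⁸ km = 2.0758 × 10^12 km.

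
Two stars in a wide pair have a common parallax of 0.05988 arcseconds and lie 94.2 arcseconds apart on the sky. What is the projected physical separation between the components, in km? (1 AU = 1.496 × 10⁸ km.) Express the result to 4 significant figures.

2.353 × 10^11 km

d = 1/p = 1/0.05988″ = 16.7 pc.
At distance d (pc), an angle of θ arcsec spans θ·d AU: s = 94.2 × 16.7 = 1573.1 AU.
= 1573.1 × 1.496 × 10⁸ km = 2.3534 × 10^11 km.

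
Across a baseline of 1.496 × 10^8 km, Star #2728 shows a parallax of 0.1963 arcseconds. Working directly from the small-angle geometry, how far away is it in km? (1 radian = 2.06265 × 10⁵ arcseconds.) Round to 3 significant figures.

1.57 × 10^14 km

θ = 0.1963″ = 0.1963/206265 = 9.5169 × 10^-7 rad.
d = B/θ = (1.496 × 10^8) / (9.5169 × 10^-7) = 1.5719 × 10^14 km.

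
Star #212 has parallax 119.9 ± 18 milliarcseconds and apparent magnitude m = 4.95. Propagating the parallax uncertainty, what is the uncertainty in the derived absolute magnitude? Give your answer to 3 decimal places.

M = m − 5 log₁₀ d + 5 = m + 5 log₁₀ p + 5, so ∂M/∂p = 5/(p ln 10).
σ_M = (5/ln 10) · (σ_p/p) = 2.1715 × 18/119.9 = 2.1715 × 0.15013 = 0.32601.

σ_M = 0.326 mag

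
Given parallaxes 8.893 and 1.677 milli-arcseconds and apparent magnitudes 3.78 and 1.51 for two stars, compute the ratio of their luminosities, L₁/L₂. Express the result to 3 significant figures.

d₁ = 1/p₁ = 1/0.008893″ = 112.45 pc; d₂ = 1/p₂ = 1/0.001677″ = 596.3 pc.
M₁ = m₁ − 5 log₁₀ d₁ + 5 = 3.78 − 10.2548 + 5 = -1.4748.
M₂ = 1.51 − 13.8773 + 5 = -7.3673.
L₁/L₂ = 10^(0.4(M₂ − M₁)) = 10^(0.4 × (-5.8925)) = 10^(-2.35700) = 0.0043954.

L₁/L₂ = 0.00440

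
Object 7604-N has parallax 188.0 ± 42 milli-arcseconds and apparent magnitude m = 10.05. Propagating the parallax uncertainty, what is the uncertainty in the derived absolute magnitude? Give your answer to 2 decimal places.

M = m − 5 log₁₀ d + 5 = m + 5 log₁₀ p + 5, so ∂M/∂p = 5/(p ln 10).
σ_M = (5/ln 10) · (σ_p/p) = 2.1715 × 42/188.0 = 2.1715 × 0.2234 = 0.48511.

σ_M = 0.49 mag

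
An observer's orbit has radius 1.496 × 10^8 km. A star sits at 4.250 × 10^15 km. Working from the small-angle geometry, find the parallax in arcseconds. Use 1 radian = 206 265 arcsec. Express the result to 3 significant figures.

θ ≈ B/d = (1.496 × 10^8) / (4.250 × 10^15) = 3.5200 × 10^-8 rad.
In arcseconds: 3.5200 × 10^-8 × 206265 = 0.0072605″.

0.00726 arcsec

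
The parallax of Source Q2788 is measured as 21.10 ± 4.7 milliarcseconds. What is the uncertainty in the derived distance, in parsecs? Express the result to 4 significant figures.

d = 1/p, so σ_d = σ_p / p².
σ_d = 0.00470 / (0.02110)² = 0.00470 / 0.00044521 = 10.557 pc.

10.56 pc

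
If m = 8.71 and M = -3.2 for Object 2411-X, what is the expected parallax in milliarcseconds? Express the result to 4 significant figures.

0.4150 mas

m − M = 8.71 − (-3.2) = 11.91.
d = 10^((m−M)/5 + 1) = 10^3.382 = 2409.9 pc.
p = 1/d = 1/2409.9 = 0.00041495 arcsec = 0.41495 mas.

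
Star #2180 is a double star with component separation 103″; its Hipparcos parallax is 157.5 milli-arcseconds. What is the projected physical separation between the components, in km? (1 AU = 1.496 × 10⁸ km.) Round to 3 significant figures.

9.78 × 10^10 km

d = 1/p = 1/0.1575″ = 6.3492 pc.
At distance d (pc), an angle of θ arcsec spans θ·d AU: s = 103 × 6.3492 = 653.97 AU.
= 653.97 × 1.496 × 10⁸ km = 9.7834 × 10^10 km.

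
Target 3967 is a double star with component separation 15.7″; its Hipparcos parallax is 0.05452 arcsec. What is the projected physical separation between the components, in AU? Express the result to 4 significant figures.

d = 1/p = 1/0.05452″ = 18.342 pc.
At distance d (pc), an angle of θ arcsec spans θ·d AU: s = 15.7 × 18.342 = 287.97 AU.

288.0 AU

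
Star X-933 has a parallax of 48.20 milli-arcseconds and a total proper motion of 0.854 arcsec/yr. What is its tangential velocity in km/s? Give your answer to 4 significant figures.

83.98 km/s

d = 1/p = 1/0.04820″ = 20.747 pc.
v_t = 4.74 × μ × d = 4.74 × 0.854 × 20.747 = 83.983 km/s.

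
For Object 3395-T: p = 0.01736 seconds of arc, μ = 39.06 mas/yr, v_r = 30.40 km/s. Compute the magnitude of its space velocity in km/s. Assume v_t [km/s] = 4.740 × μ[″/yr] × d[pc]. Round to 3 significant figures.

d = 1/p = 1/0.01736″ = 57.604 pc.
μ = 39.06 mas/yr = 0.03906 ″/yr.
v_t = 4.740 μ d = 4.740 × 0.03906 × 57.604 = 10.665 km/s.
v = √(v_r² + v_t²) = √(30.40² + 10.665²) = √1037.9 = 32.216 km/s.

32.2 km/s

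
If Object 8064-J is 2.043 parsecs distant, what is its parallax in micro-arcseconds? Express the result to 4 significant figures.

p = 1/d = 1/2.043 = 0.48948 arcsec.
= 0.48948 × 10⁶ = 4.8948 × 10^5 μas.

489500 μas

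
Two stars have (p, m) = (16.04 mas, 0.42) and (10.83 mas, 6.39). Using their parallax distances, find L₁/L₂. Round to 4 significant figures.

d₁ = 1/p₁ = 1/0.01604″ = 62.344 pc; d₂ = 1/p₂ = 1/0.01083″ = 92.336 pc.
M₁ = m₁ − 5 log₁₀ d₁ + 5 = 0.42 − 8.9740 + 5 = -3.5540.
M₂ = 6.39 − 9.8269 + 5 = 1.5631.
L₁/L₂ = 10^(0.4(M₂ − M₁)) = 10^(0.4 × 5.1171) = 10^2.04684 = 111.39.

L₁/L₂ = 111.4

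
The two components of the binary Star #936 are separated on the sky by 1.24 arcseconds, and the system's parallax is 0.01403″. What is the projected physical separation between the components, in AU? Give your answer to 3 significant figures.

d = 1/p = 1/0.01403″ = 71.276 pc.
At distance d (pc), an angle of θ arcsec spans θ·d AU: s = 1.24 × 71.276 = 88.382 AU.

88.4 AU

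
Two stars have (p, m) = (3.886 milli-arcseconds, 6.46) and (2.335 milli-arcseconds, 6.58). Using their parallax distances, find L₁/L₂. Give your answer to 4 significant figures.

d₁ = 1/p₁ = 1/0.003886″ = 257.33 pc; d₂ = 1/p₂ = 1/0.002335″ = 428.27 pc.
M₁ = m₁ − 5 log₁₀ d₁ + 5 = 6.46 − 12.0525 + 5 = -0.5925.
M₂ = 6.58 − 13.1586 + 5 = -1.5786.
L₁/L₂ = 10^(0.4(M₂ − M₁)) = 10^(0.4 × (-0.9861)) = 10^(-0.39444) = 0.40324.

L₁/L₂ = 0.4032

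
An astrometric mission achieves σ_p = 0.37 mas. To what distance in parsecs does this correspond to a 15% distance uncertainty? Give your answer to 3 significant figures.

405 pc

σ_d/d = σ_p/p, so the condition is σ_p/p ≤ 0.15, i.e. p ≥ σ_p/0.15.
p_min = 0.37/0.15 = 2.4667 mas = 0.0024667 arcsec.
d_max = 1/p_min = 1/0.0024667 = 405.4 pc.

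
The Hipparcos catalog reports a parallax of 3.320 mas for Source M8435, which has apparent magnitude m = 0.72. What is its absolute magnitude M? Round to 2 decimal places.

d = 1/p = 1/0.003320″ = 301.2 pc.
m − M = 5 log₁₀(301.2) − 5 = 12.3943 − 5 = 7.3943.
M = m − (m − M) = 0.72 − 7.3943 = -6.67.

M = -6.67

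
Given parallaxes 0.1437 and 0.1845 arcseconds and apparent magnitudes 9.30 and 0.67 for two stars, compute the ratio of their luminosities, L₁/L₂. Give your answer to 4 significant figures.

d₁ = 1/p₁ = 1/0.1437″ = 6.9589 pc; d₂ = 1/p₂ = 1/0.1845″ = 5.4201 pc.
M₁ = m₁ − 5 log₁₀ d₁ + 5 = 9.30 − 4.2127 + 5 = 10.0873.
M₂ = 0.67 − 3.6700 + 5 = 2.0000.
L₁/L₂ = 10^(0.4(M₂ − M₁)) = 10^(0.4 × (-8.0873)) = 10^(-3.23492) = 0.00058221.

L₁/L₂ = 0.0005822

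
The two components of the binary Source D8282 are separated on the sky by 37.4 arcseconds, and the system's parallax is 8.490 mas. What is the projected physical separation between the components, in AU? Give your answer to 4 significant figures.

d = 1/p = 1/0.008490″ = 117.79 pc.
At distance d (pc), an angle of θ arcsec spans θ·d AU: s = 37.4 × 117.79 = 4405.3 AU.

4405 AU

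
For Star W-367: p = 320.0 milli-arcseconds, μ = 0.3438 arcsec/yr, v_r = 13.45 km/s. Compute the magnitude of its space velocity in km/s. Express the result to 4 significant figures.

14.38 km/s

d = 1/p = 1/0.3200″ = 3.125 pc.
v_t = 4.740 μ d = 4.740 × 0.3438 × 3.125 = 5.0925 km/s.
v = √(v_r² + v_t²) = √(13.45² + 5.0925²) = √206.836 = 14.382 km/s.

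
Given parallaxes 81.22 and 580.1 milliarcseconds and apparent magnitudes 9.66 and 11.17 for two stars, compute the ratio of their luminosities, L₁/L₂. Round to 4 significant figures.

L₁/L₂ = 205.0

d₁ = 1/p₁ = 1/0.08122″ = 12.312 pc; d₂ = 1/p₂ = 1/0.5801″ = 1.7238 pc.
M₁ = m₁ − 5 log₁₀ d₁ + 5 = 9.66 − 5.4516 + 5 = 9.2084.
M₂ = 11.17 − 1.1824 + 5 = 14.9876.
L₁/L₂ = 10^(0.4(M₂ − M₁)) = 10^(0.4 × 5.7792) = 10^2.31168 = 204.97.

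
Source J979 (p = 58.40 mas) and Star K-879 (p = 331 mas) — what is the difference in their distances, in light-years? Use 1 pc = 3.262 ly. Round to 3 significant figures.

46.0 ly

d_A = 1/0.05840″ = 17.123 pc; d_B = 1/0.3310″ = 3.0211 pc.
|d_B − d_A| = |3.0211 − 17.123| = 14.102 pc = 14.102 × 3.262 ly = 46.001 ly.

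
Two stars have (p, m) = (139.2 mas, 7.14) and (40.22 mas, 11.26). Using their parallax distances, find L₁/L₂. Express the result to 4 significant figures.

d₁ = 1/p₁ = 1/0.1392″ = 7.1839 pc; d₂ = 1/p₂ = 1/0.04022″ = 24.863 pc.
M₁ = m₁ − 5 log₁₀ d₁ + 5 = 7.14 − 4.2818 + 5 = 7.8582.
M₂ = 11.26 − 6.9778 + 5 = 9.2822.
L₁/L₂ = 10^(0.4(M₂ − M₁)) = 10^(0.4 × 1.4240) = 10^0.56960 = 3.7119.

L₁/L₂ = 3.712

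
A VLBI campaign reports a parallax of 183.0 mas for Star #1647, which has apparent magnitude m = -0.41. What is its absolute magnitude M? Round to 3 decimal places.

M = 0.902

d = 1/p = 1/0.1830″ = 5.4645 pc.
m − M = 5 log₁₀(5.4645) − 5 = 3.6878 − 5 = -1.3122.
M = m − (m − M) = -0.41 − (-1.3122) = 0.902.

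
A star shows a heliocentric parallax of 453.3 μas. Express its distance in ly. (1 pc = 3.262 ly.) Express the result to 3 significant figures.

7200 ly

p = 453.3 μas = 0.0004533 arcsec.
d = 1/p = 1/0.0004533 = 2206 pc.
In light-years: 2206 × 3.262 = 7196 ly.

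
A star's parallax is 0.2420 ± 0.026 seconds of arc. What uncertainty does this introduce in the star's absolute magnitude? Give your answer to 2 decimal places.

M = m − 5 log₁₀ d + 5 = m + 5 log₁₀ p + 5, so ∂M/∂p = 5/(p ln 10).
σ_M = (5/ln 10) · (σ_p/p) = 2.1715 × 0.026/0.2420 = 2.1715 × 0.10744 = 0.23331.

σ_M = 0.23 mag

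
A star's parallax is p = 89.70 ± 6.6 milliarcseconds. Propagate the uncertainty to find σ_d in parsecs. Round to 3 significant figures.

d = 1/p, so σ_d = σ_p / p².
σ_d = 0.00660 / (0.08970)² = 0.00660 / 0.0080461 = 0.82027 pc.

0.820 pc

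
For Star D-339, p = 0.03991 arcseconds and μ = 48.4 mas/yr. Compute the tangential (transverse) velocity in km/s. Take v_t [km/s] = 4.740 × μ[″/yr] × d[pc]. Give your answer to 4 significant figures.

d = 1/p = 1/0.03991″ = 25.056 pc.
μ = 48.4 mas/yr = 0.0484 ″/yr.
v_t = 4.74 × μ × d = 4.74 × 0.0484 × 25.056 = 5.7482 km/s.

5.748 km/s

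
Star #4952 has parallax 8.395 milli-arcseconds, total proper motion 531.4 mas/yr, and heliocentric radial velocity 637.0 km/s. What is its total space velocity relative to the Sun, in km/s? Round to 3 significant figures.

704 km/s

d = 1/p = 1/0.008395″ = 119.12 pc.
μ = 531.4 mas/yr = 0.5314 ″/yr.
v_t = 4.740 μ d = 4.740 × 0.5314 × 119.12 = 300.04 km/s.
v = √(v_r² + v_t²) = √(637.0² + 300.04²) = √495793 = 704.13 km/s.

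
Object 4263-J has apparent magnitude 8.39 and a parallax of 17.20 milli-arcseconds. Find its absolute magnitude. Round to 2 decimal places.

M = 4.57

d = 1/p = 1/0.01720″ = 58.14 pc.
m − M = 5 log₁₀(58.14) − 5 = 8.8224 − 5 = 3.8224.
M = m − (m − M) = 8.39 − 3.8224 = 4.57.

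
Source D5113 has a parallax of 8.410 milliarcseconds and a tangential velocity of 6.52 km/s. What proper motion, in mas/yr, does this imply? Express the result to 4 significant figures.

d = 1/p = 1/0.008410″ = 118.91 pc.
μ = v_t / (4.74 d) = 6.52 / (4.74 × 118.91) = 6.52 / 563.63 = 0.011568 ″/yr = 11.568 mas/yr.

11.57 mas/yr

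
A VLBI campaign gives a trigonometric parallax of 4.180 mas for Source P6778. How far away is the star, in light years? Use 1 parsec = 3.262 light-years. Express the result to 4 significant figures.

780.4 light years

p = 4.180 mas = 0.004180 arcsec.
d = 1/p = 1/0.004180 = 239.23 pc.
In light-years: 239.23 × 3.262 = 780.37 ly.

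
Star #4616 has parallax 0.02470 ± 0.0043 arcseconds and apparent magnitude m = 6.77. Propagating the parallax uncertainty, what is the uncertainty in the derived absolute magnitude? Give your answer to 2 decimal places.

M = m − 5 log₁₀ d + 5 = m + 5 log₁₀ p + 5, so ∂M/∂p = 5/(p ln 10).
σ_M = (5/ln 10) · (σ_p/p) = 2.1715 × 0.0043/0.02470 = 2.1715 × 0.17409 = 0.37804.

σ_M = 0.38 mag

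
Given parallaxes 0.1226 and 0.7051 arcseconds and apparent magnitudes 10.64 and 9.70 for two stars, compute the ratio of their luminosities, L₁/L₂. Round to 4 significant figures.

d₁ = 1/p₁ = 1/0.1226″ = 8.1566 pc; d₂ = 1/p₂ = 1/0.7051″ = 1.4182 pc.
M₁ = m₁ − 5 log₁₀ d₁ + 5 = 10.64 − 4.5575 + 5 = 11.0825.
M₂ = 9.70 − 0.7587 + 5 = 13.9413.
L₁/L₂ = 10^(0.4(M₂ − M₁)) = 10^(0.4 × 2.8588) = 10^1.14352 = 13.916.

L₁/L₂ = 13.92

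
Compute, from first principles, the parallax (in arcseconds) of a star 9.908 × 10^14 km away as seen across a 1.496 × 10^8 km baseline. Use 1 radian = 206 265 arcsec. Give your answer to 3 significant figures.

0.0311 arcsec

θ ≈ B/d = (1.496 × 10^8) / (9.908 × 10^14) = 1.5099 × 10^-7 rad.
In arcseconds: 1.5099 × 10^-7 × 206265 = 0.031144″.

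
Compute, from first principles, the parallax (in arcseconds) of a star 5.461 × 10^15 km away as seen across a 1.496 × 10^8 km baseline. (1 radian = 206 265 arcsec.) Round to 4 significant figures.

θ ≈ B/d = (1.496 × 10^8) / (5.461 × 10^15) = 2.7394 × 10^-8 rad.
In arcseconds: 2.7394 × 10^-8 × 206265 = 0.0056504″.

0.005650 arcsec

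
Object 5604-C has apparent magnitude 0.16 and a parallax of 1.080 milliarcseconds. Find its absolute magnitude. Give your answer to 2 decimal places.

d = 1/p = 1/0.001080″ = 925.93 pc.
m − M = 5 log₁₀(925.93) − 5 = 14.8329 − 5 = 9.8329.
M = m − (m − M) = 0.16 − 9.8329 = -9.67.

M = -9.67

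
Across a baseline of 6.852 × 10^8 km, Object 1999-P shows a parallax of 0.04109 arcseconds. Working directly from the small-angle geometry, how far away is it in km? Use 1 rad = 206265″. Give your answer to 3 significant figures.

3.44 × 10^15 km

θ = 0.04109″ = 0.04109/206265 = 1.9921 × 10^-7 rad.
d = B/θ = (6.852 × 10^8) / (1.9921 × 10^-7) = 3.4396 × 10^15 km.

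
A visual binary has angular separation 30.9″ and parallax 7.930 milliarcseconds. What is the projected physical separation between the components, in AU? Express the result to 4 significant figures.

3897 AU

d = 1/p = 1/0.007930″ = 126.1 pc.
At distance d (pc), an angle of θ arcsec spans θ·d AU: s = 30.9 × 126.1 = 3896.5 AU.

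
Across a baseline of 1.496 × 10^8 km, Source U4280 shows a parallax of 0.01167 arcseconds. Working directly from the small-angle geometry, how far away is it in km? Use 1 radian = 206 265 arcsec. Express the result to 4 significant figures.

2.644 × 10^15 km

θ = 0.01167″ = 0.01167/206265 = 5.6578 × 10^-8 rad.
d = B/θ = (1.496 × 10^8) / (5.6578 × 10^-8) = 2.6441 × 10^15 km.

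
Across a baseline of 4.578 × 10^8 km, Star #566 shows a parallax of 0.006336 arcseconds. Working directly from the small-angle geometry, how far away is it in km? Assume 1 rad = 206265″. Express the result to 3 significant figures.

1.49 × 10^16 km

θ = 0.006336″ = 0.006336/206265 = 3.0718 × 10^-8 rad.
d = B/θ = (4.578 × 10^8) / (3.0718 × 10^-8) = 1.4903 × 10^16 km.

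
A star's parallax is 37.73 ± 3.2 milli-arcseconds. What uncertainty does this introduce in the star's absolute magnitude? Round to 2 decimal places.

σ_M = 0.18 mag

M = m − 5 log₁₀ d + 5 = m + 5 log₁₀ p + 5, so ∂M/∂p = 5/(p ln 10).
σ_M = (5/ln 10) · (σ_p/p) = 2.1715 × 3.2/37.73 = 2.1715 × 0.084813 = 0.18417.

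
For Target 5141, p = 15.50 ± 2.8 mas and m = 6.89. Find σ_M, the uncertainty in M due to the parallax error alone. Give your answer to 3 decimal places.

M = m − 5 log₁₀ d + 5 = m + 5 log₁₀ p + 5, so ∂M/∂p = 5/(p ln 10).
σ_M = (5/ln 10) · (σ_p/p) = 2.1715 × 2.8/15.50 = 2.1715 × 0.18065 = 0.39228.

σ_M = 0.392 mag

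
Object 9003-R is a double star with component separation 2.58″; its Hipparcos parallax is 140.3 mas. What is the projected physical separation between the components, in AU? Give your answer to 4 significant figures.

18.39 AU

d = 1/p = 1/0.1403″ = 7.1276 pc.
At distance d (pc), an angle of θ arcsec spans θ·d AU: s = 2.58 × 7.1276 = 18.389 AU.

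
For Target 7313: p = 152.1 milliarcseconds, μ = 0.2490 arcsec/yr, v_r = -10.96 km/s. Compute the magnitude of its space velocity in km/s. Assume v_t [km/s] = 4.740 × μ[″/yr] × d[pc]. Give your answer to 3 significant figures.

d = 1/p = 1/0.1521″ = 6.5746 pc.
v_t = 4.740 μ d = 4.740 × 0.2490 × 6.5746 = 7.7597 km/s.
v = √(v_r² + v_t²) = √((-10.96)² + 7.7597²) = √180.335 = 13.429 km/s.

13.4 km/s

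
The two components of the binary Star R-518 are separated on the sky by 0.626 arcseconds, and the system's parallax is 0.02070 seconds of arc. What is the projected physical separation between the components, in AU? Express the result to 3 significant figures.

30.2 AU

d = 1/p = 1/0.02070″ = 48.309 pc.
At distance d (pc), an angle of θ arcsec spans θ·d AU: s = 0.626 × 48.309 = 30.241 AU.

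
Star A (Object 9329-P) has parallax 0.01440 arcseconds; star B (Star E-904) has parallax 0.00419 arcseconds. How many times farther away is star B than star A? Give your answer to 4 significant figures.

3.437

Since d = 1/p, d_B/d_A = p_A/p_B.
= 0.01440 / 0.00419 = 3.4368.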